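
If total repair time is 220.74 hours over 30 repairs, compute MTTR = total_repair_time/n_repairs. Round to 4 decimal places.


total_repair_time = 220.74
n_repairs = 30
MTTR = 220.74 / 30
MTTR = 7.358

7.358


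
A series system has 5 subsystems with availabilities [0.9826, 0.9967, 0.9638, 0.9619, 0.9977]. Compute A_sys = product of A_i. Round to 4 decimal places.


Subsystems: [0.9826, 0.9967, 0.9638, 0.9619, 0.9977]
After subsystem 1 (A=0.9826): product = 0.9826
After subsystem 2 (A=0.9967): product = 0.9794
After subsystem 3 (A=0.9638): product = 0.9439
After subsystem 4 (A=0.9619): product = 0.9079
After subsystem 5 (A=0.9977): product = 0.9059
A_sys = 0.9059

0.9059


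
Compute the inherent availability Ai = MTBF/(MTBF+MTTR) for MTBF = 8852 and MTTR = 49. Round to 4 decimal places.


MTBF = 8852
MTTR = 49
MTBF + MTTR = 8901
Ai = 8852 / 8901
Ai = 0.9945

0.9945


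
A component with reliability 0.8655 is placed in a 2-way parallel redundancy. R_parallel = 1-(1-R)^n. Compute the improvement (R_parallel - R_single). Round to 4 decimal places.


R_single = 0.8655, n = 2
1 - R_single = 0.1345
(1 - R_single)^n = 0.1345^2 = 0.0181
R_parallel = 1 - 0.0181 = 0.9819
Improvement = 0.9819 - 0.8655
Improvement = 0.1164

0.1164


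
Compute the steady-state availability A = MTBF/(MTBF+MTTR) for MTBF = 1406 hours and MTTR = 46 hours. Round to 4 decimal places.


MTBF = 1406
MTTR = 46
MTBF + MTTR = 1452
A = 1406 / 1452
A = 0.9683

0.9683


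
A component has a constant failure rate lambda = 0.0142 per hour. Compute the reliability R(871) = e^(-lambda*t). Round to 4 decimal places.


lambda = 0.0142
t = 871
lambda * t = 12.3682
R(t) = e^(-12.3682)
R(t) = 0.0

0.0


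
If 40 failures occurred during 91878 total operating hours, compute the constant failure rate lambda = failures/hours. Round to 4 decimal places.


failures = 40
total_hours = 91878
lambda = 40 / 91878
lambda = 0.0004

0.0004


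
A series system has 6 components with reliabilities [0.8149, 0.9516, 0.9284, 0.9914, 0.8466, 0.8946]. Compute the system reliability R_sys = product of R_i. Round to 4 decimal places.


Components: [0.8149, 0.9516, 0.9284, 0.9914, 0.8466, 0.8946]
After component 1 (R=0.8149): product = 0.8149
After component 2 (R=0.9516): product = 0.7755
After component 3 (R=0.9284): product = 0.7199
After component 4 (R=0.9914): product = 0.7137
After component 5 (R=0.8466): product = 0.6043
After component 6 (R=0.8946): product = 0.5406
R_sys = 0.5406

0.5406


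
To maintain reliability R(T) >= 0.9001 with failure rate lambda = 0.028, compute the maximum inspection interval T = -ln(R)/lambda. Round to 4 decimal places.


R_target = 0.9001
lambda = 0.028
-ln(0.9001) = 0.1052
T = 0.1052 / 0.028
T = 3.7589

3.7589


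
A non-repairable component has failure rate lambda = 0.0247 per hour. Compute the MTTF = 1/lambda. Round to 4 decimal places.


lambda = 0.0247
MTTF = 1 / 0.0247
MTTF = 40.4858

40.4858


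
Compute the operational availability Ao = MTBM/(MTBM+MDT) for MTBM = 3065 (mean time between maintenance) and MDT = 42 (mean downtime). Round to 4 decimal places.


MTBM = 3065
MDT = 42
MTBM + MDT = 3107
Ao = 3065 / 3107
Ao = 0.9865

0.9865


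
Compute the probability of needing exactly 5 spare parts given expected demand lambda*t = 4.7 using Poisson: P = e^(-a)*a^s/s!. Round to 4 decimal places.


a = 4.7, s = 5
e^(-a) = e^(-4.7) = 0.0091
a^s = 4.7^5 = 2293.4501
s! = 120
P = 0.0091 * 2293.4501 / 120
P = 0.1738

0.1738


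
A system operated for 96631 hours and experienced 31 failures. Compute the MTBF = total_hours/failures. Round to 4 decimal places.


total_hours = 96631
failures = 31
MTBF = 96631 / 31
MTBF = 3117.129

3117.129


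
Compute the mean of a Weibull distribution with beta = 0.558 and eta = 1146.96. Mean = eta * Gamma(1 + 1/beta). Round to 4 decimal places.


beta = 0.558, eta = 1146.96
1/beta = 1.7921
1 + 1/beta = 2.7921
Gamma(2.7921) = 1.6654
Mean = 1146.96 * 1.6654
Mean = 1910.1908

1910.1908


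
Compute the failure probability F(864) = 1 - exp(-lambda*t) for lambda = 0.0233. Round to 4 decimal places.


lambda = 0.0233, t = 864
lambda * t = 20.1312
exp(-20.1312) = 0.0
F(t) = 1 - 0.0
F(t) = 1.0

1.0


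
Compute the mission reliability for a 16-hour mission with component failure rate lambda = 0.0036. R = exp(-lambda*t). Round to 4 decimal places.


lambda = 0.0036
mission_time = 16
lambda * t = 0.0036 * 16 = 0.0576
R = exp(-0.0576)
R = 0.944

0.944


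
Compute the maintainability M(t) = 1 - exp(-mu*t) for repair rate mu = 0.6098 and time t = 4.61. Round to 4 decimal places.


mu = 0.6098, t = 4.61
mu * t = 0.6098 * 4.61 = 2.8112
exp(-2.8112) = 0.0601
M(t) = 1 - 0.0601
M(t) = 0.9399

0.9399


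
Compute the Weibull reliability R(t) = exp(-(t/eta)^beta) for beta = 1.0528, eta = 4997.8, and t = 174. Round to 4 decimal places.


beta = 1.0528, eta = 4997.8, t = 174
t/eta = 174 / 4997.8 = 0.0348
(t/eta)^beta = 0.0348^1.0528 = 0.0292
R(t) = exp(-0.0292)
R(t) = 0.9713

0.9713


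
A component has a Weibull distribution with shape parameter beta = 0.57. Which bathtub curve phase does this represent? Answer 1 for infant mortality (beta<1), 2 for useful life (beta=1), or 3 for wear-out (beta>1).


beta = 0.57
Compare beta to 1:
beta < 1 => infant mortality (phase 1)
beta = 1 => useful life (phase 2)
beta > 1 => wear-out (phase 3)
Since beta = 0.57, this is infant mortality (decreasing failure rate)
Phase = 1

1


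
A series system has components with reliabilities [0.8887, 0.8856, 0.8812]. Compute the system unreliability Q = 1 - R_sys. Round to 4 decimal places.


Components: [0.8887, 0.8856, 0.8812]
After component 1: product = 0.8887
After component 2: product = 0.787
After component 3: product = 0.6935
R_sys = 0.6935
Q = 1 - 0.6935 = 0.3065

0.3065


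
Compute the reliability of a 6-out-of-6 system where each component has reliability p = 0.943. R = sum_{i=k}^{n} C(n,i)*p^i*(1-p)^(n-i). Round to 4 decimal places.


k = 6, n = 6, p = 0.943
i=6: C(6,6)=1 * 0.943^6 * 0.057^0 = 0.7032
R = sum of terms = 0.7032

0.7032


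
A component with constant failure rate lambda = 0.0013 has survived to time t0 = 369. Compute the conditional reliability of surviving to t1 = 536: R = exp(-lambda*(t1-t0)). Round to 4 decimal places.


lambda = 0.0013
t0 = 369, t1 = 536
t1 - t0 = 167
lambda * (t1-t0) = 0.0013 * 167 = 0.2171
R = exp(-0.2171)
R = 0.8048

0.8048


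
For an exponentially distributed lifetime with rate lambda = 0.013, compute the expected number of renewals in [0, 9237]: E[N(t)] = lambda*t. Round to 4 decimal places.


lambda = 0.013
t = 9237
E[N(t)] = lambda * t
E[N(t)] = 0.013 * 9237
E[N(t)] = 120.081

120.081


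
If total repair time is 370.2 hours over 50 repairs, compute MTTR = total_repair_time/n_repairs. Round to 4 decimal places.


total_repair_time = 370.2
n_repairs = 50
MTTR = 370.2 / 50
MTTR = 7.404

7.404


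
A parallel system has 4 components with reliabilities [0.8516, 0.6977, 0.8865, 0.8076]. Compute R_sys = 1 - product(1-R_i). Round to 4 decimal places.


Components: [0.8516, 0.6977, 0.8865, 0.8076]
(1 - 0.8516) = 0.1484, running product = 0.1484
(1 - 0.6977) = 0.3023, running product = 0.0449
(1 - 0.8865) = 0.1135, running product = 0.0051
(1 - 0.8076) = 0.1924, running product = 0.001
Product of (1-R_i) = 0.001
R_sys = 1 - 0.001 = 0.999

0.999


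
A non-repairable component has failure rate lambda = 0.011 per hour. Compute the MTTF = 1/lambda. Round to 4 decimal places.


lambda = 0.011
MTTF = 1 / 0.011
MTTF = 90.9091

90.9091


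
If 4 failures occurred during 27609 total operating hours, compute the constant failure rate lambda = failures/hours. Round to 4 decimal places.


failures = 4
total_hours = 27609
lambda = 4 / 27609
lambda = 0.0001

0.0001


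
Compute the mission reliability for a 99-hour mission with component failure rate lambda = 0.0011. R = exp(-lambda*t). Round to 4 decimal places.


lambda = 0.0011
mission_time = 99
lambda * t = 0.0011 * 99 = 0.1089
R = exp(-0.1089)
R = 0.8968

0.8968


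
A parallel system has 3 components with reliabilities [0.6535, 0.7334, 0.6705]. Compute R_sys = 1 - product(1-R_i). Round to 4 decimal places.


Components: [0.6535, 0.7334, 0.6705]
(1 - 0.6535) = 0.3465, running product = 0.3465
(1 - 0.7334) = 0.2666, running product = 0.0924
(1 - 0.6705) = 0.3295, running product = 0.0304
Product of (1-R_i) = 0.0304
R_sys = 1 - 0.0304 = 0.9696

0.9696


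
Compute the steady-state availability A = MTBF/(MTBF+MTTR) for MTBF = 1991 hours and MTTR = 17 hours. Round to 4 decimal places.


MTBF = 1991
MTTR = 17
MTBF + MTTR = 2008
A = 1991 / 2008
A = 0.9915

0.9915


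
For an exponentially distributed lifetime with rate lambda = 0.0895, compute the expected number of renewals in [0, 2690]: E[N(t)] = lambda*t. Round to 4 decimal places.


lambda = 0.0895
t = 2690
E[N(t)] = lambda * t
E[N(t)] = 0.0895 * 2690
E[N(t)] = 240.755

240.755


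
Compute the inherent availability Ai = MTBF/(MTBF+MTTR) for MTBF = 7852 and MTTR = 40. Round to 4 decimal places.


MTBF = 7852
MTTR = 40
MTBF + MTTR = 7892
Ai = 7852 / 7892
Ai = 0.9949

0.9949


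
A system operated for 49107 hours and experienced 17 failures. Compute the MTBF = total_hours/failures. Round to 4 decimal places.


total_hours = 49107
failures = 17
MTBF = 49107 / 17
MTBF = 2888.6471

2888.6471


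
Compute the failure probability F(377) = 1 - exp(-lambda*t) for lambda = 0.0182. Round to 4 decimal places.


lambda = 0.0182, t = 377
lambda * t = 6.8614
exp(-6.8614) = 0.001
F(t) = 1 - 0.001
F(t) = 0.999

0.999


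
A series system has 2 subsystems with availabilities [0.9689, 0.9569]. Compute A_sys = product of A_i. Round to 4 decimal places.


Subsystems: [0.9689, 0.9569]
After subsystem 1 (A=0.9689): product = 0.9689
After subsystem 2 (A=0.9569): product = 0.9271
A_sys = 0.9271

0.9271


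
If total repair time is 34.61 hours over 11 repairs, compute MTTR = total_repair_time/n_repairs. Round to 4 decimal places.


total_repair_time = 34.61
n_repairs = 11
MTTR = 34.61 / 11
MTTR = 3.1464

3.1464


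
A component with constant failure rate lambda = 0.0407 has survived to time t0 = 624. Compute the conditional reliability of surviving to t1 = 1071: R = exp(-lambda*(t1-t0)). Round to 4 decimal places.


lambda = 0.0407
t0 = 624, t1 = 1071
t1 - t0 = 447
lambda * (t1-t0) = 0.0407 * 447 = 18.1929
R = exp(-18.1929)
R = 0.0

0.0


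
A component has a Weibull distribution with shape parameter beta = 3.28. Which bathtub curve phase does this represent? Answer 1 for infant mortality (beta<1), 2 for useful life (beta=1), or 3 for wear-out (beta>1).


beta = 3.28
Compare beta to 1:
beta < 1 => infant mortality (phase 1)
beta = 1 => useful life (phase 2)
beta > 1 => wear-out (phase 3)
Since beta = 3.28, this is wear-out (increasing failure rate)
Phase = 3

3


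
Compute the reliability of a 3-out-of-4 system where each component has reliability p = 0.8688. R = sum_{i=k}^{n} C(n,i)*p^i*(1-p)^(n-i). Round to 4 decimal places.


k = 3, n = 4, p = 0.8688
i=3: C(4,3)=4 * 0.8688^3 * 0.1312^1 = 0.3442
i=4: C(4,4)=1 * 0.8688^4 * 0.1312^0 = 0.5697
R = sum of terms = 0.9139

0.9139


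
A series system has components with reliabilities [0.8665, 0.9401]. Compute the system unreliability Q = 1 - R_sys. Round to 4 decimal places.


Components: [0.8665, 0.9401]
After component 1: product = 0.8665
After component 2: product = 0.8146
R_sys = 0.8146
Q = 1 - 0.8146 = 0.1854

0.1854


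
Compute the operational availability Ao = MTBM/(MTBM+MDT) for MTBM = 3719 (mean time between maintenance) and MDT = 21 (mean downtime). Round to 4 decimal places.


MTBM = 3719
MDT = 21
MTBM + MDT = 3740
Ao = 3719 / 3740
Ao = 0.9944

0.9944


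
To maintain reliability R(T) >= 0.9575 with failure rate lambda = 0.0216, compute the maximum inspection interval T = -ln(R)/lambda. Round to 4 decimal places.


R_target = 0.9575
lambda = 0.0216
-ln(0.9575) = 0.0434
T = 0.0434 / 0.0216
T = 2.0106

2.0106


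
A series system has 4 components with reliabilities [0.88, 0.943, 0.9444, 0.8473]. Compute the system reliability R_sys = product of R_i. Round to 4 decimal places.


Components: [0.88, 0.943, 0.9444, 0.8473]
After component 1 (R=0.88): product = 0.88
After component 2 (R=0.943): product = 0.8298
After component 3 (R=0.9444): product = 0.7837
After component 4 (R=0.8473): product = 0.664
R_sys = 0.664

0.664


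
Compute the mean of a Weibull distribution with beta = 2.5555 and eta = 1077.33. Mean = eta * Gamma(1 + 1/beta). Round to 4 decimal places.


beta = 2.5555, eta = 1077.33
1/beta = 0.3913
1 + 1/beta = 1.3913
Gamma(1.3913) = 0.8878
Mean = 1077.33 * 0.8878
Mean = 956.4229

956.4229


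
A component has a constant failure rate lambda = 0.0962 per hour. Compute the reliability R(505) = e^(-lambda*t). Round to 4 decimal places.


lambda = 0.0962
t = 505
lambda * t = 48.581
R(t) = e^(-48.581)
R(t) = 0.0

0.0


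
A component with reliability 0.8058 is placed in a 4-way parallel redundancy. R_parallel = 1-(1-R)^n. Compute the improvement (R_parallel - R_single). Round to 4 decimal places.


R_single = 0.8058, n = 4
1 - R_single = 0.1942
(1 - R_single)^n = 0.1942^4 = 0.0014
R_parallel = 1 - 0.0014 = 0.9986
Improvement = 0.9986 - 0.8058
Improvement = 0.1928

0.1928


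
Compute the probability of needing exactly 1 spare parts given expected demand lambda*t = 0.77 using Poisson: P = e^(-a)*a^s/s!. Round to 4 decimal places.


a = 0.77, s = 1
e^(-a) = e^(-0.77) = 0.463
a^s = 0.77^1 = 0.77
s! = 1
P = 0.463 * 0.77 / 1
P = 0.3565

0.3565


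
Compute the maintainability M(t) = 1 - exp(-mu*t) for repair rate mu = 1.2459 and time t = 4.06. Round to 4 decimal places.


mu = 1.2459, t = 4.06
mu * t = 1.2459 * 4.06 = 5.0584
exp(-5.0584) = 0.0064
M(t) = 1 - 0.0064
M(t) = 0.9936

0.9936


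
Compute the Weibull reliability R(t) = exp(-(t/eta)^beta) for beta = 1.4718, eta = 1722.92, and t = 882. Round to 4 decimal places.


beta = 1.4718, eta = 1722.92, t = 882
t/eta = 882 / 1722.92 = 0.5119
(t/eta)^beta = 0.5119^1.4718 = 0.3733
R(t) = exp(-0.3733)
R(t) = 0.6885

0.6885


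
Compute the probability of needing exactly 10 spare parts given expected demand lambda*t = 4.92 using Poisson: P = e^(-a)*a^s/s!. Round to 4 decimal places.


a = 4.92, s = 10
e^(-a) = e^(-4.92) = 0.0073
a^s = 4.92^10 = 8310956.8536
s! = 3628800
P = 0.0073 * 8310956.8536 / 3628800
P = 0.0167

0.0167


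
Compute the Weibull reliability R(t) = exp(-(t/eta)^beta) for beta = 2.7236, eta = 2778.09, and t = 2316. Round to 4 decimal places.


beta = 2.7236, eta = 2778.09, t = 2316
t/eta = 2316 / 2778.09 = 0.8337
(t/eta)^beta = 0.8337^2.7236 = 0.6093
R(t) = exp(-0.6093)
R(t) = 0.5437

0.5437


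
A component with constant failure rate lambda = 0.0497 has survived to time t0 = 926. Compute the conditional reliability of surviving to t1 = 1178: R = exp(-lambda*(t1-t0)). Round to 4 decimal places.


lambda = 0.0497
t0 = 926, t1 = 1178
t1 - t0 = 252
lambda * (t1-t0) = 0.0497 * 252 = 12.5244
R = exp(-12.5244)
R = 0.0

0.0


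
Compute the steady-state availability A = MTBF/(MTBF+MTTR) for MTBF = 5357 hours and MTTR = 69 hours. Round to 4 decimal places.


MTBF = 5357
MTTR = 69
MTBF + MTTR = 5426
A = 5357 / 5426
A = 0.9873

0.9873


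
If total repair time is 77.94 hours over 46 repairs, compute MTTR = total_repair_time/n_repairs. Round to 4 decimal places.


total_repair_time = 77.94
n_repairs = 46
MTTR = 77.94 / 46
MTTR = 1.6943

1.6943


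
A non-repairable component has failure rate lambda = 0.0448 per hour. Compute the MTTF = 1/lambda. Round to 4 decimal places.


lambda = 0.0448
MTTF = 1 / 0.0448
MTTF = 22.3214

22.3214


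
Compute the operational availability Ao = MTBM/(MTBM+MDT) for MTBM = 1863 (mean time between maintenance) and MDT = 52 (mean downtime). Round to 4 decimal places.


MTBM = 1863
MDT = 52
MTBM + MDT = 1915
Ao = 1863 / 1915
Ao = 0.9728

0.9728


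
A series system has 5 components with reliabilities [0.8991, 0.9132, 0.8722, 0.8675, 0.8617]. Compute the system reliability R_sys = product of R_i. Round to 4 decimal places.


Components: [0.8991, 0.9132, 0.8722, 0.8675, 0.8617]
After component 1 (R=0.8991): product = 0.8991
After component 2 (R=0.9132): product = 0.8211
After component 3 (R=0.8722): product = 0.7161
After component 4 (R=0.8675): product = 0.6212
After component 5 (R=0.8617): product = 0.5353
R_sys = 0.5353

0.5353


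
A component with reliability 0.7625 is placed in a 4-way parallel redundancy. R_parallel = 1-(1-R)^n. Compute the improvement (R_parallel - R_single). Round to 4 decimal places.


R_single = 0.7625, n = 4
1 - R_single = 0.2375
(1 - R_single)^n = 0.2375^4 = 0.0032
R_parallel = 1 - 0.0032 = 0.9968
Improvement = 0.9968 - 0.7625
Improvement = 0.2343

0.2343


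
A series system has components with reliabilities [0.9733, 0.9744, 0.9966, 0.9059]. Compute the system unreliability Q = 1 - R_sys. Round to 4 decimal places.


Components: [0.9733, 0.9744, 0.9966, 0.9059]
After component 1: product = 0.9733
After component 2: product = 0.9484
After component 3: product = 0.9452
After component 4: product = 0.8562
R_sys = 0.8562
Q = 1 - 0.8562 = 0.1438

0.1438


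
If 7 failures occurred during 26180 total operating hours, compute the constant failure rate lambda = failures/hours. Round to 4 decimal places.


failures = 7
total_hours = 26180
lambda = 7 / 26180
lambda = 0.0003

0.0003


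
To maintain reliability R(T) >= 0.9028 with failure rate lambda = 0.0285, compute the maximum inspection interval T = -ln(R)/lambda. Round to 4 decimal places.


R_target = 0.9028
lambda = 0.0285
-ln(0.9028) = 0.1023
T = 0.1023 / 0.0285
T = 3.5879

3.5879


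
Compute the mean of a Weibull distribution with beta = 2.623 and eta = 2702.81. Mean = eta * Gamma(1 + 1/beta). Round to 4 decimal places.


beta = 2.623, eta = 2702.81
1/beta = 0.3812
1 + 1/beta = 1.3812
Gamma(1.3812) = 0.8884
Mean = 2702.81 * 0.8884
Mean = 2401.304

2401.304


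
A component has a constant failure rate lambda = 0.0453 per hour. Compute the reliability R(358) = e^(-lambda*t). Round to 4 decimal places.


lambda = 0.0453
t = 358
lambda * t = 16.2174
R(t) = e^(-16.2174)
R(t) = 0.0

0.0


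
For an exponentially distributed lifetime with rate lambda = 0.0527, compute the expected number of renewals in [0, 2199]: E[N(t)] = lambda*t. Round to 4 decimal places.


lambda = 0.0527
t = 2199
E[N(t)] = lambda * t
E[N(t)] = 0.0527 * 2199
E[N(t)] = 115.8873

115.8873


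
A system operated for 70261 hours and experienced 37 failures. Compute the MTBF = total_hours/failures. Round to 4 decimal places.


total_hours = 70261
failures = 37
MTBF = 70261 / 37
MTBF = 1898.9459

1898.9459


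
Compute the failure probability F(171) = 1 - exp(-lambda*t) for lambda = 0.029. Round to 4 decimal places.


lambda = 0.029, t = 171
lambda * t = 4.959
exp(-4.959) = 0.007
F(t) = 1 - 0.007
F(t) = 0.993

0.993


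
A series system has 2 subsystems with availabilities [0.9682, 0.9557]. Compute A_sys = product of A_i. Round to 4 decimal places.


Subsystems: [0.9682, 0.9557]
After subsystem 1 (A=0.9682): product = 0.9682
After subsystem 2 (A=0.9557): product = 0.9253
A_sys = 0.9253

0.9253


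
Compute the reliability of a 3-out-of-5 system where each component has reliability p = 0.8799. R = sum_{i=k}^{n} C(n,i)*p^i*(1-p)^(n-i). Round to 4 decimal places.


k = 3, n = 5, p = 0.8799
i=3: C(5,3)=10 * 0.8799^3 * 0.1201^2 = 0.0983
i=4: C(5,4)=5 * 0.8799^4 * 0.1201^1 = 0.36
i=5: C(5,5)=1 * 0.8799^5 * 0.1201^0 = 0.5274
R = sum of terms = 0.9856

0.9856


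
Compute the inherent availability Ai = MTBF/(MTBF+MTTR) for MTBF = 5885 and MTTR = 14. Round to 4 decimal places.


MTBF = 5885
MTTR = 14
MTBF + MTTR = 5899
Ai = 5885 / 5899
Ai = 0.9976

0.9976


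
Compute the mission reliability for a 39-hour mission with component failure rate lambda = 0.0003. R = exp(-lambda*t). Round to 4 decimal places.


lambda = 0.0003
mission_time = 39
lambda * t = 0.0003 * 39 = 0.0117
R = exp(-0.0117)
R = 0.9884

0.9884


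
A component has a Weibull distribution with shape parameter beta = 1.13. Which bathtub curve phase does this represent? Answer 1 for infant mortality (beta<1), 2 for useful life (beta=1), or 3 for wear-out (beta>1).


beta = 1.13
Compare beta to 1:
beta < 1 => infant mortality (phase 1)
beta = 1 => useful life (phase 2)
beta > 1 => wear-out (phase 3)
Since beta = 1.13, this is wear-out (increasing failure rate)
Phase = 3

3


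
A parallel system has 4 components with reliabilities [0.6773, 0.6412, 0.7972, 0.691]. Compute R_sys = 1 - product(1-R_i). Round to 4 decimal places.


Components: [0.6773, 0.6412, 0.7972, 0.691]
(1 - 0.6773) = 0.3227, running product = 0.3227
(1 - 0.6412) = 0.3588, running product = 0.1158
(1 - 0.7972) = 0.2028, running product = 0.0235
(1 - 0.691) = 0.309, running product = 0.0073
Product of (1-R_i) = 0.0073
R_sys = 1 - 0.0073 = 0.9927

0.9927


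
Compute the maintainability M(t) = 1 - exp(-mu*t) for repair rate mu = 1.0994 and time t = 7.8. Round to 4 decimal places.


mu = 1.0994, t = 7.8
mu * t = 1.0994 * 7.8 = 8.5753
exp(-8.5753) = 0.0002
M(t) = 1 - 0.0002
M(t) = 0.9998

0.9998


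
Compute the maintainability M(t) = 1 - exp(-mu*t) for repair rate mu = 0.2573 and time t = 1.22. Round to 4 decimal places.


mu = 0.2573, t = 1.22
mu * t = 0.2573 * 1.22 = 0.3139
exp(-0.3139) = 0.7306
M(t) = 1 - 0.7306
M(t) = 0.2694

0.2694


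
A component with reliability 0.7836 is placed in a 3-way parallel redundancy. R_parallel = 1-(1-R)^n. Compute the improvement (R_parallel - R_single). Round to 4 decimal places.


R_single = 0.7836, n = 3
1 - R_single = 0.2164
(1 - R_single)^n = 0.2164^3 = 0.0101
R_parallel = 1 - 0.0101 = 0.9899
Improvement = 0.9899 - 0.7836
Improvement = 0.2063

0.2063


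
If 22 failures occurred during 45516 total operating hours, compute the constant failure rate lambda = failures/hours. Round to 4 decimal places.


failures = 22
total_hours = 45516
lambda = 22 / 45516
lambda = 0.0005

0.0005


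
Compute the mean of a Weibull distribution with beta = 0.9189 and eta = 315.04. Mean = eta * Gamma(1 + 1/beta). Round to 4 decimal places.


beta = 0.9189, eta = 315.04
1/beta = 1.0883
1 + 1/beta = 2.0883
Gamma(2.0883) = 1.0406
Mean = 315.04 * 1.0406
Mean = 327.8251

327.8251


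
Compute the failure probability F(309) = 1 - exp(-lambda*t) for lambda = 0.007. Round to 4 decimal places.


lambda = 0.007, t = 309
lambda * t = 2.163
exp(-2.163) = 0.115
F(t) = 1 - 0.115
F(t) = 0.885

0.885


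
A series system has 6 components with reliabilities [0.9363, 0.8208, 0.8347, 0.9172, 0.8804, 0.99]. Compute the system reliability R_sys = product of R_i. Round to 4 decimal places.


Components: [0.9363, 0.8208, 0.8347, 0.9172, 0.8804, 0.99]
After component 1 (R=0.9363): product = 0.9363
After component 2 (R=0.8208): product = 0.7685
After component 3 (R=0.8347): product = 0.6415
After component 4 (R=0.9172): product = 0.5884
After component 5 (R=0.8804): product = 0.518
After component 6 (R=0.99): product = 0.5128
R_sys = 0.5128

0.5128


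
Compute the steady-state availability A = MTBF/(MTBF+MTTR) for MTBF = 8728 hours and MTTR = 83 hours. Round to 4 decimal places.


MTBF = 8728
MTTR = 83
MTBF + MTTR = 8811
A = 8728 / 8811
A = 0.9906

0.9906


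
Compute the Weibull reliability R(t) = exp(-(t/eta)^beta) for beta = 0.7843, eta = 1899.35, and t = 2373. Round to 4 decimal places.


beta = 0.7843, eta = 1899.35, t = 2373
t/eta = 2373 / 1899.35 = 1.2494
(t/eta)^beta = 1.2494^0.7843 = 1.1908
R(t) = exp(-1.1908)
R(t) = 0.304

0.304


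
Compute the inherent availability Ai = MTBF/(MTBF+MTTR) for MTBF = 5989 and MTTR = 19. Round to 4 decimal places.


MTBF = 5989
MTTR = 19
MTBF + MTTR = 6008
Ai = 5989 / 6008
Ai = 0.9968

0.9968


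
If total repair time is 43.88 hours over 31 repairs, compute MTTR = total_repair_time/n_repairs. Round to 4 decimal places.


total_repair_time = 43.88
n_repairs = 31
MTTR = 43.88 / 31
MTTR = 1.4155

1.4155


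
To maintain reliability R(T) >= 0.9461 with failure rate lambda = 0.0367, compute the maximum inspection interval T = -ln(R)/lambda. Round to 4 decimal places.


R_target = 0.9461
lambda = 0.0367
-ln(0.9461) = 0.0554
T = 0.0554 / 0.0367
T = 1.5097

1.5097


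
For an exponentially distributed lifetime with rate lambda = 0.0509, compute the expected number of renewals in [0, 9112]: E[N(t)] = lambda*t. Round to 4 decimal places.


lambda = 0.0509
t = 9112
E[N(t)] = lambda * t
E[N(t)] = 0.0509 * 9112
E[N(t)] = 463.8008

463.8008


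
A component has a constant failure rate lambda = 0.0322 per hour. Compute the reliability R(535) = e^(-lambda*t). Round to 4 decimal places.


lambda = 0.0322
t = 535
lambda * t = 17.227
R(t) = e^(-17.227)
R(t) = 0.0

0.0


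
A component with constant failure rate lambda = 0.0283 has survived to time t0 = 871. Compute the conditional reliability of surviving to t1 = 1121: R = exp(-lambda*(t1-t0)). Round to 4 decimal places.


lambda = 0.0283
t0 = 871, t1 = 1121
t1 - t0 = 250
lambda * (t1-t0) = 0.0283 * 250 = 7.075
R = exp(-7.075)
R = 0.0008

0.0008


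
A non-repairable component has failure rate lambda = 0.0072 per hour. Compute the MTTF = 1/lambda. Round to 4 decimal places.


lambda = 0.0072
MTTF = 1 / 0.0072
MTTF = 138.8889

138.8889


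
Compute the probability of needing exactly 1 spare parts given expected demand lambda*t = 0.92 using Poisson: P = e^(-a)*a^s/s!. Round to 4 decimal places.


a = 0.92, s = 1
e^(-a) = e^(-0.92) = 0.3985
a^s = 0.92^1 = 0.92
s! = 1
P = 0.3985 * 0.92 / 1
P = 0.3666

0.3666


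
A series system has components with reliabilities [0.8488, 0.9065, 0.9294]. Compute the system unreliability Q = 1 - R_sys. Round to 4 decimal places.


Components: [0.8488, 0.9065, 0.9294]
After component 1: product = 0.8488
After component 2: product = 0.7694
After component 3: product = 0.7151
R_sys = 0.7151
Q = 1 - 0.7151 = 0.2849

0.2849


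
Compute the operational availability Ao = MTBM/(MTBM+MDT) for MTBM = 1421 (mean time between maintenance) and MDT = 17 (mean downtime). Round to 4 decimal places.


MTBM = 1421
MDT = 17
MTBM + MDT = 1438
Ao = 1421 / 1438
Ao = 0.9882

0.9882


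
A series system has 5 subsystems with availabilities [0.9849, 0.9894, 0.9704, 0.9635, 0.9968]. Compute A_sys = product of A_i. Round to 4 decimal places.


Subsystems: [0.9849, 0.9894, 0.9704, 0.9635, 0.9968]
After subsystem 1 (A=0.9849): product = 0.9849
After subsystem 2 (A=0.9894): product = 0.9745
After subsystem 3 (A=0.9704): product = 0.9456
After subsystem 4 (A=0.9635): product = 0.9111
After subsystem 5 (A=0.9968): product = 0.9082
A_sys = 0.9082

0.9082


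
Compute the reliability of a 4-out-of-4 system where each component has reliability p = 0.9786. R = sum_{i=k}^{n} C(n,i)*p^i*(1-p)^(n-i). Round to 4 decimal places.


k = 4, n = 4, p = 0.9786
i=4: C(4,4)=1 * 0.9786^4 * 0.0214^0 = 0.9171
R = sum of terms = 0.9171

0.9171


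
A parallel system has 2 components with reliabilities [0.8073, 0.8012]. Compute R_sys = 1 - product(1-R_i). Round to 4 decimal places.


Components: [0.8073, 0.8012]
(1 - 0.8073) = 0.1927, running product = 0.1927
(1 - 0.8012) = 0.1988, running product = 0.0383
Product of (1-R_i) = 0.0383
R_sys = 1 - 0.0383 = 0.9617

0.9617


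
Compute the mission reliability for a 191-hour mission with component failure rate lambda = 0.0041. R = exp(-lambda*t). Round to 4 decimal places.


lambda = 0.0041
mission_time = 191
lambda * t = 0.0041 * 191 = 0.7831
R = exp(-0.7831)
R = 0.457

0.457


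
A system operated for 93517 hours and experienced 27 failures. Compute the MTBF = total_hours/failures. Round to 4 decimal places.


total_hours = 93517
failures = 27
MTBF = 93517 / 27
MTBF = 3463.5926

3463.5926


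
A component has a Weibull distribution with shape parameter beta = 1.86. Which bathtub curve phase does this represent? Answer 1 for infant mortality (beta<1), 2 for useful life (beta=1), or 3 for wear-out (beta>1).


beta = 1.86
Compare beta to 1:
beta < 1 => infant mortality (phase 1)
beta = 1 => useful life (phase 2)
beta > 1 => wear-out (phase 3)
Since beta = 1.86, this is wear-out (increasing failure rate)
Phase = 3

3


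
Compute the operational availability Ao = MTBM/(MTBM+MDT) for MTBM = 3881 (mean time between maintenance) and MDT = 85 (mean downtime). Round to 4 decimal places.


MTBM = 3881
MDT = 85
MTBM + MDT = 3966
Ao = 3881 / 3966
Ao = 0.9786

0.9786


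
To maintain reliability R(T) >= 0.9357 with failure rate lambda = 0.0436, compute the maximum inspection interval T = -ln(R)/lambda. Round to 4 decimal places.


R_target = 0.9357
lambda = 0.0436
-ln(0.9357) = 0.0665
T = 0.0665 / 0.0436
T = 1.5243

1.5243


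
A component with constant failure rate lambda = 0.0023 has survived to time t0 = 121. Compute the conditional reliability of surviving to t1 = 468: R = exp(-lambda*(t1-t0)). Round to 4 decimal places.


lambda = 0.0023
t0 = 121, t1 = 468
t1 - t0 = 347
lambda * (t1-t0) = 0.0023 * 347 = 0.7981
R = exp(-0.7981)
R = 0.4502

0.4502


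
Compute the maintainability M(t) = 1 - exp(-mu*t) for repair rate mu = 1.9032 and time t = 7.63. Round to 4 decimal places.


mu = 1.9032, t = 7.63
mu * t = 1.9032 * 7.63 = 14.5214
exp(-14.5214) = 0.0
M(t) = 1 - 0.0
M(t) = 1.0

1.0


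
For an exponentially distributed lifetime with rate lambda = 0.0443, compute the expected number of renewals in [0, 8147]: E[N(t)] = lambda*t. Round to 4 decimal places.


lambda = 0.0443
t = 8147
E[N(t)] = lambda * t
E[N(t)] = 0.0443 * 8147
E[N(t)] = 360.9121

360.9121


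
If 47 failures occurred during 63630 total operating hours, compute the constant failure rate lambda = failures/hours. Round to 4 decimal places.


failures = 47
total_hours = 63630
lambda = 47 / 63630
lambda = 0.0007

0.0007


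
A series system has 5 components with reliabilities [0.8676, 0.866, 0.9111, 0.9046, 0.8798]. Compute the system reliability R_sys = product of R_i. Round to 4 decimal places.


Components: [0.8676, 0.866, 0.9111, 0.9046, 0.8798]
After component 1 (R=0.8676): product = 0.8676
After component 2 (R=0.866): product = 0.7513
After component 3 (R=0.9111): product = 0.6845
After component 4 (R=0.9046): product = 0.6192
After component 5 (R=0.8798): product = 0.5448
R_sys = 0.5448

0.5448


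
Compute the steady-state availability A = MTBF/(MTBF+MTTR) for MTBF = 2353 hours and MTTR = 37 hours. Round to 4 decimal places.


MTBF = 2353
MTTR = 37
MTBF + MTTR = 2390
A = 2353 / 2390
A = 0.9845

0.9845


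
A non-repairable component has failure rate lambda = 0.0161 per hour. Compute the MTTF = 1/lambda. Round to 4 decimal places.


lambda = 0.0161
MTTF = 1 / 0.0161
MTTF = 62.1118

62.1118


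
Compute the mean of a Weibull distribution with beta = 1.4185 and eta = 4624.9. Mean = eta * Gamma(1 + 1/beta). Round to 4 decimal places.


beta = 1.4185, eta = 4624.9
1/beta = 0.705
1 + 1/beta = 1.705
Gamma(1.705) = 0.9096
Mean = 4624.9 * 0.9096
Mean = 4206.7624

4206.7624


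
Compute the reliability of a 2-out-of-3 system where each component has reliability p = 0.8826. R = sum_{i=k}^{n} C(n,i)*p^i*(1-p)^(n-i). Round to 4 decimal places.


k = 2, n = 3, p = 0.8826
i=2: C(3,2)=3 * 0.8826^2 * 0.1174^1 = 0.2744
i=3: C(3,3)=1 * 0.8826^3 * 0.1174^0 = 0.6875
R = sum of terms = 0.9619

0.9619


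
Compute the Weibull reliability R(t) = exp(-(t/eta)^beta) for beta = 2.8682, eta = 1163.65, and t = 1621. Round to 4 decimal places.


beta = 2.8682, eta = 1163.65, t = 1621
t/eta = 1621 / 1163.65 = 1.393
(t/eta)^beta = 1.393^2.8682 = 2.5877
R(t) = exp(-2.5877)
R(t) = 0.0752

0.0752


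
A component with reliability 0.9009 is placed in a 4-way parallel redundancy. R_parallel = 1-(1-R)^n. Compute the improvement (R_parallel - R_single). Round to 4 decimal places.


R_single = 0.9009, n = 4
1 - R_single = 0.0991
(1 - R_single)^n = 0.0991^4 = 0.0001
R_parallel = 1 - 0.0001 = 0.9999
Improvement = 0.9999 - 0.9009
Improvement = 0.099

0.099


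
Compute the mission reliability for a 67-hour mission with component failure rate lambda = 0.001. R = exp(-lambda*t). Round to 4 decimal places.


lambda = 0.001
mission_time = 67
lambda * t = 0.001 * 67 = 0.067
R = exp(-0.067)
R = 0.9352

0.9352


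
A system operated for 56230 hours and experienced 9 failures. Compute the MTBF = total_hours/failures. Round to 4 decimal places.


total_hours = 56230
failures = 9
MTBF = 56230 / 9
MTBF = 6247.7778

6247.7778


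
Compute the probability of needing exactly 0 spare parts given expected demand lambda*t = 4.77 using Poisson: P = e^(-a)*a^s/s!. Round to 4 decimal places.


a = 4.77, s = 0
e^(-a) = e^(-4.77) = 0.0085
a^s = 4.77^0 = 1.0
s! = 1
P = 0.0085 * 1.0 / 1
P = 0.0085

0.0085


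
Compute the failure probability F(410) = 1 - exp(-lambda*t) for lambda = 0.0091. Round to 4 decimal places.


lambda = 0.0091, t = 410
lambda * t = 3.731
exp(-3.731) = 0.024
F(t) = 1 - 0.024
F(t) = 0.976

0.976


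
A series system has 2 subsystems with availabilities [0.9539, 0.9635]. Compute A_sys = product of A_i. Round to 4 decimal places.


Subsystems: [0.9539, 0.9635]
After subsystem 1 (A=0.9539): product = 0.9539
After subsystem 2 (A=0.9635): product = 0.9191
A_sys = 0.9191

0.9191


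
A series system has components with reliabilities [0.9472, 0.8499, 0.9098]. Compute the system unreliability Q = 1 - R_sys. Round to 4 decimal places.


Components: [0.9472, 0.8499, 0.9098]
After component 1: product = 0.9472
After component 2: product = 0.805
After component 3: product = 0.7324
R_sys = 0.7324
Q = 1 - 0.7324 = 0.2676

0.2676


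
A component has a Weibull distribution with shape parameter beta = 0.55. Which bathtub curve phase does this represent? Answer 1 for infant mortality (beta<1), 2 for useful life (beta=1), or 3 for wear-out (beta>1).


beta = 0.55
Compare beta to 1:
beta < 1 => infant mortality (phase 1)
beta = 1 => useful life (phase 2)
beta > 1 => wear-out (phase 3)
Since beta = 0.55, this is infant mortality (decreasing failure rate)
Phase = 1

1


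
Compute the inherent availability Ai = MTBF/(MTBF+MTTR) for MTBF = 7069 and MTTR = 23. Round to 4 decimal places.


MTBF = 7069
MTTR = 23
MTBF + MTTR = 7092
Ai = 7069 / 7092
Ai = 0.9968

0.9968


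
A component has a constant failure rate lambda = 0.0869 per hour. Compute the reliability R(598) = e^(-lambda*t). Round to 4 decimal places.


lambda = 0.0869
t = 598
lambda * t = 51.9662
R(t) = e^(-51.9662)
R(t) = 0.0

0.0


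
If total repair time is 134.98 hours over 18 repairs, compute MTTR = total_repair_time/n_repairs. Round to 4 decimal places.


total_repair_time = 134.98
n_repairs = 18
MTTR = 134.98 / 18
MTTR = 7.4989

7.4989


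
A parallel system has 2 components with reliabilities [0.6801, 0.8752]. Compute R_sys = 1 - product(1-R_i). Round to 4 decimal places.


Components: [0.6801, 0.8752]
(1 - 0.6801) = 0.3199, running product = 0.3199
(1 - 0.8752) = 0.1248, running product = 0.0399
Product of (1-R_i) = 0.0399
R_sys = 1 - 0.0399 = 0.9601

0.9601


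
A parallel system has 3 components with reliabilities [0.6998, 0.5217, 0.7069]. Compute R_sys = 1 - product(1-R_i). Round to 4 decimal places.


Components: [0.6998, 0.5217, 0.7069]
(1 - 0.6998) = 0.3002, running product = 0.3002
(1 - 0.5217) = 0.4783, running product = 0.1436
(1 - 0.7069) = 0.2931, running product = 0.0421
Product of (1-R_i) = 0.0421
R_sys = 1 - 0.0421 = 0.9579

0.9579


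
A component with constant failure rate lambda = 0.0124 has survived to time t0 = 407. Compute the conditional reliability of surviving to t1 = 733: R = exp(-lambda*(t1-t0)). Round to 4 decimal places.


lambda = 0.0124
t0 = 407, t1 = 733
t1 - t0 = 326
lambda * (t1-t0) = 0.0124 * 326 = 4.0424
R = exp(-4.0424)
R = 0.0176

0.0176


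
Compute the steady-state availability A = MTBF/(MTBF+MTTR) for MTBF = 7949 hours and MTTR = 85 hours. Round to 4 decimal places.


MTBF = 7949
MTTR = 85
MTBF + MTTR = 8034
A = 7949 / 8034
A = 0.9894

0.9894


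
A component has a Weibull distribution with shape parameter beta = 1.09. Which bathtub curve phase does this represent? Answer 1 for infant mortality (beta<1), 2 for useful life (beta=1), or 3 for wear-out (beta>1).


beta = 1.09
Compare beta to 1:
beta < 1 => infant mortality (phase 1)
beta = 1 => useful life (phase 2)
beta > 1 => wear-out (phase 3)
Since beta = 1.09, this is wear-out (increasing failure rate)
Phase = 3

3


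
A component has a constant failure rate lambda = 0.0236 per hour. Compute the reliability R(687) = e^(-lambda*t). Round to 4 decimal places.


lambda = 0.0236
t = 687
lambda * t = 16.2132
R(t) = e^(-16.2132)
R(t) = 0.0

0.0


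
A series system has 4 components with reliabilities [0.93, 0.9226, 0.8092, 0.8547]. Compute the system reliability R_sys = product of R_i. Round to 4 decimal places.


Components: [0.93, 0.9226, 0.8092, 0.8547]
After component 1 (R=0.93): product = 0.93
After component 2 (R=0.9226): product = 0.858
After component 3 (R=0.8092): product = 0.6943
After component 4 (R=0.8547): product = 0.5934
R_sys = 0.5934

0.5934


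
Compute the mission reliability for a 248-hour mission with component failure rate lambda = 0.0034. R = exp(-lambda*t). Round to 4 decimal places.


lambda = 0.0034
mission_time = 248
lambda * t = 0.0034 * 248 = 0.8432
R = exp(-0.8432)
R = 0.4303

0.4303


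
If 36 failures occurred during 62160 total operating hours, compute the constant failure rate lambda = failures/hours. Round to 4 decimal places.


failures = 36
total_hours = 62160
lambda = 36 / 62160
lambda = 0.0006

0.0006


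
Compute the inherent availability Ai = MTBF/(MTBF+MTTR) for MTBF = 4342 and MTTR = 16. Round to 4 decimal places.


MTBF = 4342
MTTR = 16
MTBF + MTTR = 4358
Ai = 4342 / 4358
Ai = 0.9963

0.9963


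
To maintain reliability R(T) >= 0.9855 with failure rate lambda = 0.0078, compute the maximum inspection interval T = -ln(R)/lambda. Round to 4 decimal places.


R_target = 0.9855
lambda = 0.0078
-ln(0.9855) = 0.0146
T = 0.0146 / 0.0078
T = 1.8726

1.8726


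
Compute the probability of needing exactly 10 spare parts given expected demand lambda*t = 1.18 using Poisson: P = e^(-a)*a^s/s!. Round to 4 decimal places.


a = 1.18, s = 10
e^(-a) = e^(-1.18) = 0.3073
a^s = 1.18^10 = 5.2338
s! = 3628800
P = 0.3073 * 5.2338 / 3628800
P = 0.0

0.0


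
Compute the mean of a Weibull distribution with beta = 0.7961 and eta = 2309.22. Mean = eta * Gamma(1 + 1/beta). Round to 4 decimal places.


beta = 0.7961, eta = 2309.22
1/beta = 1.2561
1 + 1/beta = 2.2561
Gamma(2.2561) = 1.137
Mean = 2309.22 * 1.137
Mean = 2625.57

2625.57


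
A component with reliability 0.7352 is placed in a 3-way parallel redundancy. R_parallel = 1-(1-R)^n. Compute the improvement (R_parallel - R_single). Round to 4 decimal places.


R_single = 0.7352, n = 3
1 - R_single = 0.2648
(1 - R_single)^n = 0.2648^3 = 0.0186
R_parallel = 1 - 0.0186 = 0.9814
Improvement = 0.9814 - 0.7352
Improvement = 0.2462

0.2462


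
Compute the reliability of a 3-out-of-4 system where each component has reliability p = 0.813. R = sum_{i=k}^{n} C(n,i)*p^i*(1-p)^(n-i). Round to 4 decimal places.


k = 3, n = 4, p = 0.813
i=3: C(4,3)=4 * 0.813^3 * 0.187^1 = 0.402
i=4: C(4,4)=1 * 0.813^4 * 0.187^0 = 0.4369
R = sum of terms = 0.8388

0.8388


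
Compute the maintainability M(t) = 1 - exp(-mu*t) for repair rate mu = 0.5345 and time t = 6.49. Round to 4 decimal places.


mu = 0.5345, t = 6.49
mu * t = 0.5345 * 6.49 = 3.4689
exp(-3.4689) = 0.0312
M(t) = 1 - 0.0312
M(t) = 0.9688

0.9688


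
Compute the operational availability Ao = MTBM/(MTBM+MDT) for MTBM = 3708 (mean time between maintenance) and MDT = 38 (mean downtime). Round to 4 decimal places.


MTBM = 3708
MDT = 38
MTBM + MDT = 3746
Ao = 3708 / 3746
Ao = 0.9899

0.9899
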